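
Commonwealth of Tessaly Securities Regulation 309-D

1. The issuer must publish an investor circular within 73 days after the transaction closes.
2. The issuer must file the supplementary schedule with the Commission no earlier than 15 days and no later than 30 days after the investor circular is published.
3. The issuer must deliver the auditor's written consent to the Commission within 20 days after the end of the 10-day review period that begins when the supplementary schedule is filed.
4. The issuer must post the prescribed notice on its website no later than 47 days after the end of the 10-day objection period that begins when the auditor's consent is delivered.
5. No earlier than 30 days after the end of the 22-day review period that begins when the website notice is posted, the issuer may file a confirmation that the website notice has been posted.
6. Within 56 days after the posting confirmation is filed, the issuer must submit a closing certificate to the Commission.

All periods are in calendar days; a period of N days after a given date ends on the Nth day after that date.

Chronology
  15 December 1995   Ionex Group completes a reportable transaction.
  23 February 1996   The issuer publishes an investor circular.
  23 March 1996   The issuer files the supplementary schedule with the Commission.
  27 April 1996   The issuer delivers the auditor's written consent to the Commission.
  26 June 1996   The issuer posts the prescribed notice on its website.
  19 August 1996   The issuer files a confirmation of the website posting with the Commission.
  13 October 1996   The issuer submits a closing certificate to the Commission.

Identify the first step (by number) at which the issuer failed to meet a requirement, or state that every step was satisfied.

Step 1: 73 days after 15 December 1995 (when the transaction closes) is 26 February 1996; done 23 February 1996 — timely.
Step 2: the window is 15–30 days after 23 February 1996 (when the investor circular is published), so 9 March 1996 through 24 March 1996; done 23 March 1996 — within the window.
Step 3: 20 days after 2 April 1996 (end of the 10-day review period, which began when the supplementary schedule is filed on 23 March 1996) is 22 April 1996; 27 April 1996 misses that deadline by 5 days.

Step 3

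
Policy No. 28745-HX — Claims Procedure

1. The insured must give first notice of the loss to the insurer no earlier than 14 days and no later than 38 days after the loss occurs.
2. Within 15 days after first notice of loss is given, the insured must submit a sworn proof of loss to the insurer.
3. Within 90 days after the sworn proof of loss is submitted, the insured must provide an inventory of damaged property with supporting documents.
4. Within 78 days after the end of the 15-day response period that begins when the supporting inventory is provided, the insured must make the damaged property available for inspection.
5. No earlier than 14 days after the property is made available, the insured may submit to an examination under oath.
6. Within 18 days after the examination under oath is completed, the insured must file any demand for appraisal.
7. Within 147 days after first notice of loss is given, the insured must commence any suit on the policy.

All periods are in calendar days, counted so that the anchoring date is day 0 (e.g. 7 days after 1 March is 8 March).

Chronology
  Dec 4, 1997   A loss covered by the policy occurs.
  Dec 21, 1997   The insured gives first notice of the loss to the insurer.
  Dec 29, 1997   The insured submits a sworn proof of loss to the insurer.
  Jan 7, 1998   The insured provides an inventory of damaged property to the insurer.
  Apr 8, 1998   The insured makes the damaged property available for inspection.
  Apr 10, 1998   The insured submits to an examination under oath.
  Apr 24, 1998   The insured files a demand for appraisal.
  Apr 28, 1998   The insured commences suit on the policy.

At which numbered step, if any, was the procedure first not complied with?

Step 5

Step 1 — 14 and 38 days from Dec 4, 1997 (when the loss occurs) are Dec 18, 1997 and Jan 11, 1998 respectively; done Dec 21, 1997 — within the window.
Step 2 — counting 15 days from Dec 21, 1997 (when first notice of loss is given) gives a deadline of Jan 5, 1998; done Dec 29, 1997 — timely.
Step 3 — counting 90 days from Dec 29, 1997 (when the sworn proof of loss is submitted) gives a deadline of Mar 29, 1998; done Jan 7, 1998 — timely.
Step 4 — counting 78 days from Jan 22, 1998 (end of the 15-day response period, which began when the supporting inventory is provided on Jan 7, 1998) gives a deadline of Apr 10, 1998; completed Apr 8, 1998, before the deadline.
Step 5 — must wait 14 days from Apr 8, 1998 (when the property is made available), so not before Apr 22, 1998; done Apr 10, 1998 — 12 days too early.
No need to go further; step 5 was not satisfied.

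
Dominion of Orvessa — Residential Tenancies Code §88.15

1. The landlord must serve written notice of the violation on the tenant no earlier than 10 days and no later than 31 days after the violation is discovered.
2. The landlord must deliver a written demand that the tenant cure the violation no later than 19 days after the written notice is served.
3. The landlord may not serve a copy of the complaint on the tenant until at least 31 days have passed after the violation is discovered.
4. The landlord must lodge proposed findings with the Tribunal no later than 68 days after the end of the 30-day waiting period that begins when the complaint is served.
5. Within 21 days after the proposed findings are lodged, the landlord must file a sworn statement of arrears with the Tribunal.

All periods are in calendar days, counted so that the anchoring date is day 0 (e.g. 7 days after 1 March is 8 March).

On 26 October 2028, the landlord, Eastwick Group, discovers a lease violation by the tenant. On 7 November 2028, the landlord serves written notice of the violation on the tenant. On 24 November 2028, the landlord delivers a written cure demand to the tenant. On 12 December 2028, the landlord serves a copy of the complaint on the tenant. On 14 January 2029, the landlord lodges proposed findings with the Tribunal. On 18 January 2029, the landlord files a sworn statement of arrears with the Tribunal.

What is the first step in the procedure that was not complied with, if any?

None — every step was satisfied

Step 1: the window is 10–31 days after 26 October 2028 (when the violation is discovered), so 5 November 2028 through 26 November 2028; done 7 November 2028 — within the window.
Step 2: 19 days after 7 November 2028 (when the written notice is served) is 26 November 2028; completed 24 November 2028, before the deadline.
Step 3: the earliest permitted date is 31 days after 26 October 2028 (when the violation is discovered), i.e. 26 November 2028; done 12 December 2028 — permitted.
Step 4: 68 days after 11 January 2029 (end of the 30-day waiting period, which began when the complaint is served on 12 December 2028) is 20 March 2029; 14 January 2029 is within that limit.
Step 5: 21 days after 14 January 2029 (when the proposed findings are lodged) is 4 February 2029; completed 18 January 2029, before the deadline.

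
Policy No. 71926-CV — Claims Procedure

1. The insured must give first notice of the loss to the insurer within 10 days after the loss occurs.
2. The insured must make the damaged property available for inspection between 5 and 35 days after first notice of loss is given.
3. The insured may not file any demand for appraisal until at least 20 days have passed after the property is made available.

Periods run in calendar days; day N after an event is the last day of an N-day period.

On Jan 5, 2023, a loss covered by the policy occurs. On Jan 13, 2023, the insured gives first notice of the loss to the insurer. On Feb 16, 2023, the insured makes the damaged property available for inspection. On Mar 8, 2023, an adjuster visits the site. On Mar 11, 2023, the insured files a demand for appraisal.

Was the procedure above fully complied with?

Step 1 — counting 10 days from Jan 5, 2023 (when the loss occurs) gives a deadline of Jan 15, 2023; completed Jan 13, 2023, before the deadline.
Step 2 — 5 and 35 days from Jan 13, 2023 (when first notice of loss is given) are Jan 18, 2023 and Feb 17, 2023 respectively; done Feb 16, 2023, which is between those dates.
Step 3 — must wait 20 days from Feb 16, 2023 (when the property is made available), so not before Mar 8, 2023; done Mar 11, 2023, after the minimum wait.

Yes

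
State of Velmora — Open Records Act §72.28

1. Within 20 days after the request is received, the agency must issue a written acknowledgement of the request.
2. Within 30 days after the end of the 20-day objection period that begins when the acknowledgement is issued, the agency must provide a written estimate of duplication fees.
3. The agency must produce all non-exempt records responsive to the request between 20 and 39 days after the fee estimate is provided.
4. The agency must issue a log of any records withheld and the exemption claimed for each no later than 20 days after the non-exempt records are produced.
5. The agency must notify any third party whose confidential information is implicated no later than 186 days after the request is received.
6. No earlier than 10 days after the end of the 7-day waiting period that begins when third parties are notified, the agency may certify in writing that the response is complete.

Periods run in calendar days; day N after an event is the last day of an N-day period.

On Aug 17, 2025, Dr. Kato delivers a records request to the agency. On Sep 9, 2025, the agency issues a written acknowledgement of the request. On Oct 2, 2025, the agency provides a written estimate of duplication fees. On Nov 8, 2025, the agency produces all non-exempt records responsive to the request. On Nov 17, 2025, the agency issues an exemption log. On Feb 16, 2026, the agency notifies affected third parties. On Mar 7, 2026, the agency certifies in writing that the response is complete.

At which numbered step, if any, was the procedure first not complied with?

Step 1

Step 1: 20 days after Aug 17, 2025 (when the request is received) is Sep 6, 2025; not done until Sep 9, 2025, 3 days after the deadline.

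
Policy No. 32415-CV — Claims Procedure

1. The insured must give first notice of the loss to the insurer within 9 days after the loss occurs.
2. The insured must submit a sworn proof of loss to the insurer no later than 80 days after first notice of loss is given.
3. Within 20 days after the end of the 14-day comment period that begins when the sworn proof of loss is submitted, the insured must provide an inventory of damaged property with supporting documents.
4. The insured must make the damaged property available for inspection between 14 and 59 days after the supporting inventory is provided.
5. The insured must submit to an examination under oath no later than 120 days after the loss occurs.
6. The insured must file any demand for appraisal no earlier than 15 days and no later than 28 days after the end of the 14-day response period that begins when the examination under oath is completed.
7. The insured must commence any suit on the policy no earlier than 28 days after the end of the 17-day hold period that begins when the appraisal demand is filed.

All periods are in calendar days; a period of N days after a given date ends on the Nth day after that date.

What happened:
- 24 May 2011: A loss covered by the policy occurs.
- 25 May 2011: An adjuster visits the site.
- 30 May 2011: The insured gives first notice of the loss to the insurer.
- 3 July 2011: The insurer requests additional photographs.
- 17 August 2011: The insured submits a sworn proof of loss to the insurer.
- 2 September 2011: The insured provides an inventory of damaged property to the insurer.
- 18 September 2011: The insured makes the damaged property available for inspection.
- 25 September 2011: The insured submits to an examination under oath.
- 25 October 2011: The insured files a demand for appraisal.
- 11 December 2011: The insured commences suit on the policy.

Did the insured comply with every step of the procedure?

No

Step 1: 9 days after 24 May 2011 (when the loss occurs) is 2 June 2011; completed 30 May 2011, before the deadline.
Step 2: 80 days after 30 May 2011 (when first notice of loss is given) is 18 August 2011; 17 August 2011 is within that limit.
Step 3: 20 days after 31 August 2011 (end of the 14-day comment period, which began when the sworn proof of loss is submitted on 17 August 2011) is 20 September 2011; 2 September 2011 is within that limit.
Step 4: the window is 14–59 days after 2 September 2011 (when the supporting inventory is provided), so 16 September 2011 through 31 October 2011; done 18 September 2011, which is between those dates.
Step 5: 120 days after 24 May 2011 (when the loss occurs) is 21 September 2011; 25 September 2011 misses that deadline by 4 days.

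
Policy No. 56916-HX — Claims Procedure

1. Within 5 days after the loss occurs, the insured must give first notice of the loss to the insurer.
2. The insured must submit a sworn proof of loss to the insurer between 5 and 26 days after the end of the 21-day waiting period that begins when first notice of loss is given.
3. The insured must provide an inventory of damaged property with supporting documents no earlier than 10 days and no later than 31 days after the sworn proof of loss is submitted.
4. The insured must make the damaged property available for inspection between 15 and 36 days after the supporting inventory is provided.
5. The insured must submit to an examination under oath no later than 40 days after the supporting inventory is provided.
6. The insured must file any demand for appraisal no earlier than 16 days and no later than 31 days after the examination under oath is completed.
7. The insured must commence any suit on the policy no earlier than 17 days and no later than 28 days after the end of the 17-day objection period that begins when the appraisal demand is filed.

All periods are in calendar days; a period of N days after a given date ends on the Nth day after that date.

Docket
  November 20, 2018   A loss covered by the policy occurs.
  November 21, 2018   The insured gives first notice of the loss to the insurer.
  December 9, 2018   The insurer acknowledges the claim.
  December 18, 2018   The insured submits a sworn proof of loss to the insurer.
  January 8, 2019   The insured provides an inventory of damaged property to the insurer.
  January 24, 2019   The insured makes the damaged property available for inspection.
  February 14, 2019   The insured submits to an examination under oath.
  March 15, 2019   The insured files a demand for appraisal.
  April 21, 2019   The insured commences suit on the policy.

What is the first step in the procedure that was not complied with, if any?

None — every step was satisfied

Step 1: 5 days after November 20, 2018 (when the loss occurs) is November 25, 2018; done November 21, 2018 — timely.
Step 2: the window is 5–26 days after December 12, 2018 (end of the 21-day waiting period, which began when first notice of loss is given on November 21, 2018), so December 17, 2018 through January 7, 2019; done December 18, 2018, which is between those dates.
Step 3: the window is 10–31 days after December 18, 2018 (when the sworn proof of loss is submitted), so December 28, 2018 through January 18, 2019; January 8, 2019 falls inside that range.
Step 4: the window is 15–36 days after January 8, 2019 (when the supporting inventory is provided), so January 23, 2019 through February 13, 2019; done January 24, 2019, which is between those dates.
Step 5: 40 days after January 8, 2019 (when the supporting inventory is provided) is February 17, 2019; February 14, 2019 is within that limit.
Step 6: the window is 16–31 days after February 14, 2019 (when the examination under oath is completed), so March 2, 2019 through March 17, 2019; done March 15, 2019 — within the window.
Step 7: the window is 17–28 days after April 1, 2019 (end of the 17-day objection period, which began when the appraisal demand is filed on March 15, 2019), so April 18, 2019 through April 29, 2019; done April 21, 2019, which is between those dates.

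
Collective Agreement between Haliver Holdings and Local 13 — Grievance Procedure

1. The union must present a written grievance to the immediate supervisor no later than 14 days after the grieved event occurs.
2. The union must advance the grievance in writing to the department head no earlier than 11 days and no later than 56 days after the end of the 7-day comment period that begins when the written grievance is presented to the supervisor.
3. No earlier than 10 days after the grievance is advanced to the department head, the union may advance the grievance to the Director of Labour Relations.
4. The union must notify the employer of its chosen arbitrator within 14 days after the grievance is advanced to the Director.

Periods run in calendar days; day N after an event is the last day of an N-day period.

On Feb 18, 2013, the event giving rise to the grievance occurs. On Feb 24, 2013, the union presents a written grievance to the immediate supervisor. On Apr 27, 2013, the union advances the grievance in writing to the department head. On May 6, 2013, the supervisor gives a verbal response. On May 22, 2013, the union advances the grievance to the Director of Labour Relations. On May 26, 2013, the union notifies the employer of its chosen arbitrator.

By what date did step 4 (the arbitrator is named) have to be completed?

Step 4 runs from May 22, 2013, when the grievance is advanced to the Director. 14 days after May 22, 2013 is Jun 5, 2013.

Jun 5, 2013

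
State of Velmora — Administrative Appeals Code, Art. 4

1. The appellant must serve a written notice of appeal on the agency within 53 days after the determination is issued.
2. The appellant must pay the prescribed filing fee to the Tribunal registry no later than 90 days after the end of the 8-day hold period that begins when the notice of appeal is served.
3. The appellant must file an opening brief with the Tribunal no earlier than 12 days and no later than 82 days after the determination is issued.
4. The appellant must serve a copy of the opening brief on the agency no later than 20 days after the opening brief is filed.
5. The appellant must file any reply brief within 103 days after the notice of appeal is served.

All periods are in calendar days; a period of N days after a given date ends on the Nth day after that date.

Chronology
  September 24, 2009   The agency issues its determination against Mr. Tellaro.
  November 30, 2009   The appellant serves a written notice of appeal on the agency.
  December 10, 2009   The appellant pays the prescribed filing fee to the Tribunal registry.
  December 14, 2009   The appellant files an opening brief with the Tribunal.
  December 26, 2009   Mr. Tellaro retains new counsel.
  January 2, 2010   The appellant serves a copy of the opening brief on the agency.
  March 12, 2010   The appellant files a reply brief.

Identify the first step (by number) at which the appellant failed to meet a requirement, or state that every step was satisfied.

(1) due by September 24, 2009 + 53 days = November 16, 2009; not done until November 30, 2009, 14 days after the deadline.

Step 1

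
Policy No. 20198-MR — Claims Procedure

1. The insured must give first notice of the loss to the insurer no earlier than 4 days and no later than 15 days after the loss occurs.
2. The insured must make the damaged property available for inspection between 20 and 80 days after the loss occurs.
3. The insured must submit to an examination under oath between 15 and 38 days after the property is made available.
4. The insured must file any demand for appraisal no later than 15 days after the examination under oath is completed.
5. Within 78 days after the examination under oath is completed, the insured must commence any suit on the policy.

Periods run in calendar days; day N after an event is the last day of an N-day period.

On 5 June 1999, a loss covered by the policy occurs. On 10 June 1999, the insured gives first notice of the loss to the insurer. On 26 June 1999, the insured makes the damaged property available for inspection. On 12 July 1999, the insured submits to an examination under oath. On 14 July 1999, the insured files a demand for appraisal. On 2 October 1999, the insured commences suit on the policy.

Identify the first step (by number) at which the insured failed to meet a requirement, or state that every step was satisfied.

Step 5

Step 1: the window is 4–15 days after 5 June 1999 (when the loss occurs), so 9 June 1999 through 20 June 1999; 10 June 1999 falls inside that range.
Step 2: the window is 20–80 days after 5 June 1999 (when the loss occurs), so 25 June 1999 through 24 August 1999; 26 June 1999 falls inside that range.
Step 3: the window is 15–38 days after 26 June 1999 (when the property is made available), so 11 July 1999 through 3 August 1999; done 12 July 1999, which is between those dates.
Step 4: 15 days after 12 July 1999 (when the examination under oath is completed) is 27 July 1999; done 14 July 1999 — timely.
Step 5: 78 days after 12 July 1999 (when the examination under oath is completed) is 28 September 1999; not done until 2 October 1999, 4 days after the deadline.
Later steps need not be reached.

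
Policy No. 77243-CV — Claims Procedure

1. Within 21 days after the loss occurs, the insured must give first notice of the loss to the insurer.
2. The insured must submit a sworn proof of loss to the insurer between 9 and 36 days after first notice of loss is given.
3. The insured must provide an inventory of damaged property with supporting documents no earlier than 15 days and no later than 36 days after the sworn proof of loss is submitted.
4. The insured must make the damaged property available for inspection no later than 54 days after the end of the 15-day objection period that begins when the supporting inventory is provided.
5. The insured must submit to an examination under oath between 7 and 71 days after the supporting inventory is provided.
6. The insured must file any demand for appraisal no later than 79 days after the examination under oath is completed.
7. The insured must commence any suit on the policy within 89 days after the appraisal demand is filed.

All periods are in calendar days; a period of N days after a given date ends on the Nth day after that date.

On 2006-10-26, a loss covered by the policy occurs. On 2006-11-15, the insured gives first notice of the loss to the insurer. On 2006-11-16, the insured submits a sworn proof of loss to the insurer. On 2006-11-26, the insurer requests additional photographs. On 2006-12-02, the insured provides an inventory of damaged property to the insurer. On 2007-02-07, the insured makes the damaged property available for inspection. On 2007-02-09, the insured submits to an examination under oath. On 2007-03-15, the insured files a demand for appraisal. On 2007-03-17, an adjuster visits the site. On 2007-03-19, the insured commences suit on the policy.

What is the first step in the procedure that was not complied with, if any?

(1) due by 2006-10-26 + 21 days = 2006-11-16; done 2006-11-15 — timely.
(2) the permitted window runs from 2006-11-15 + 9 = 2006-11-24 to 2006-11-15 + 36 = 2006-12-21; 2006-11-16 is 8 days too early.

Step 2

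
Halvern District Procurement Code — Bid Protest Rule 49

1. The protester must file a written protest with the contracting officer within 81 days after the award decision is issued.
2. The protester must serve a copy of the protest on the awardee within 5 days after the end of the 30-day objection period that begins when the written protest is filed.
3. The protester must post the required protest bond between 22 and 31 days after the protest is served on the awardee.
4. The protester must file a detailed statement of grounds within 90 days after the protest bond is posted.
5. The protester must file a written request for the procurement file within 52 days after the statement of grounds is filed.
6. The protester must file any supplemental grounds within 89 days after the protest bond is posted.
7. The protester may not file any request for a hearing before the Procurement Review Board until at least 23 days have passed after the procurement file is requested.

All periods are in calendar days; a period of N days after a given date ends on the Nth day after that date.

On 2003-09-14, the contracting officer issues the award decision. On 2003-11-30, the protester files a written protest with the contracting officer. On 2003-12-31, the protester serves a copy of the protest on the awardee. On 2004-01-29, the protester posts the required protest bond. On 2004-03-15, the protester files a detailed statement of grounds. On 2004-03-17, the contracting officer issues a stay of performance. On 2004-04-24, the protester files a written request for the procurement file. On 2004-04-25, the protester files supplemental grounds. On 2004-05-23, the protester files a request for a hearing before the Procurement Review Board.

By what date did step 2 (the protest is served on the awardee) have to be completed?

2004-01-04

The written protest is filed on 2003-11-30; the 30-day objection period therefore ends 2003-12-30, and step 2 runs from that date. 5 days after 2003-12-30 is 2004-01-04.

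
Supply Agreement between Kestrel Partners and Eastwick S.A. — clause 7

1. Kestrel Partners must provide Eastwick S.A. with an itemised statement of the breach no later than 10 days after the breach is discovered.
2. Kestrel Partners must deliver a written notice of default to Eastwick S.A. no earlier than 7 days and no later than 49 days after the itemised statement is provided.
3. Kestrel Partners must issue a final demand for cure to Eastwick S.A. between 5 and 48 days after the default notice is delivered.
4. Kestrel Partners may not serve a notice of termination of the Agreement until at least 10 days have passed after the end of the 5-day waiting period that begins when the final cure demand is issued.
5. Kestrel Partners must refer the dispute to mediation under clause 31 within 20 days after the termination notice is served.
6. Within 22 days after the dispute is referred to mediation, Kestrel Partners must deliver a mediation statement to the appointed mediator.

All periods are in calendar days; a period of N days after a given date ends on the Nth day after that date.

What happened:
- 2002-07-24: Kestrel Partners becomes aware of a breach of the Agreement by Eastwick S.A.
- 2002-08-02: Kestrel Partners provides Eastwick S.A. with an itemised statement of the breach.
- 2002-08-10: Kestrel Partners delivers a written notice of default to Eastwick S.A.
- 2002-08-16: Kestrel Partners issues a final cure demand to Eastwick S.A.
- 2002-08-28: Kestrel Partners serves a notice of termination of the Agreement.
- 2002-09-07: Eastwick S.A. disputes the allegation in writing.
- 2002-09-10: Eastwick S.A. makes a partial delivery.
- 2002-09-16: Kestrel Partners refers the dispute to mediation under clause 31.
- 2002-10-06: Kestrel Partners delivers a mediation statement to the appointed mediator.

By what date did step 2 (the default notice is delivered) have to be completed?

2002-09-20

Step 2 runs from 2002-08-02, when the itemised statement is provided. The window is 7–49 days after 2002-08-02; it closes on 2002-09-20.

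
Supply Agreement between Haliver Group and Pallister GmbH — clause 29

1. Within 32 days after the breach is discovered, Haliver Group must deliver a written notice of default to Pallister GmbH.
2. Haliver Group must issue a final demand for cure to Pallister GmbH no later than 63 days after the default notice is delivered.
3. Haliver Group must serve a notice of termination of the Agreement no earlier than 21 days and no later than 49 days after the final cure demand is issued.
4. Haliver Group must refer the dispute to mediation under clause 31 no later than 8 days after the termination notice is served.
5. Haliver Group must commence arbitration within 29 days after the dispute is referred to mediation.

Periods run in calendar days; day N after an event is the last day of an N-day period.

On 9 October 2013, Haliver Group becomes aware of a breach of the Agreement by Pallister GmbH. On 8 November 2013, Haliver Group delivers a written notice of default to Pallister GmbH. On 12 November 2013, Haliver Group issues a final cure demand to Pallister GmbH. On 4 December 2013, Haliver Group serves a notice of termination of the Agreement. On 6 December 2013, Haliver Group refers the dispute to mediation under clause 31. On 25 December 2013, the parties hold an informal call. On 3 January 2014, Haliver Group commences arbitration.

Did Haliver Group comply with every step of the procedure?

Step 1 — counting 32 days from 9 October 2013 (when the breach is discovered) gives a deadline of 10 November 2013; 8 November 2013 is within that limit.
Step 2 — counting 63 days from 8 November 2013 (when the default notice is delivered) gives a deadline of 10 January 2014; completed 12 November 2013, before the deadline.
Step 3 — 21 and 49 days from 12 November 2013 (when the final cure demand is issued) are 3 December 2013 and 31 December 2013 respectively; 4 December 2013 falls inside that range.
Step 4 — counting 8 days from 4 December 2013 (when the termination notice is served) gives a deadline of 12 December 2013; 6 December 2013 is within that limit.
Step 5 — counting 29 days from 6 December 2013 (when the dispute is referred to mediation) gives a deadline of 4 January 2014; 3 January 2014 is within that limit.

Yes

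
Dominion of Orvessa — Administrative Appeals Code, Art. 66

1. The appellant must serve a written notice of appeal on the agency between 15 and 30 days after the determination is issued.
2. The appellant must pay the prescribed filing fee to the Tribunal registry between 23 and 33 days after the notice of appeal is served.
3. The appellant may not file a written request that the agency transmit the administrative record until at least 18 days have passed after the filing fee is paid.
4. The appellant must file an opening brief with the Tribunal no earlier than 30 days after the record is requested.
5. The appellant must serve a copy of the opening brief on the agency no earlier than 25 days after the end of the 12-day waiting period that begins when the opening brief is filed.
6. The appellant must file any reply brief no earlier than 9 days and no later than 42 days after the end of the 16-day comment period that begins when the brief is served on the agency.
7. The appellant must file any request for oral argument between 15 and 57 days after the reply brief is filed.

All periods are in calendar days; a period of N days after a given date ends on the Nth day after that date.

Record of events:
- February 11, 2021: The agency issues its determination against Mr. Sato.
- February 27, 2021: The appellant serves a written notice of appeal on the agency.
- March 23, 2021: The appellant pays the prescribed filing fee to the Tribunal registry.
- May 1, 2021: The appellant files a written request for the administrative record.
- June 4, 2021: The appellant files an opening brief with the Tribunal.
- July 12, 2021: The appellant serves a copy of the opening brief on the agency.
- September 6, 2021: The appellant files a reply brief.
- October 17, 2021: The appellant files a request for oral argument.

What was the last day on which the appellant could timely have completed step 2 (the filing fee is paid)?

Step 2 runs from February 27, 2021, when the notice of appeal is served. The window is 23–33 days after February 27, 2021; it closes on April 1, 2021.

April 1, 2021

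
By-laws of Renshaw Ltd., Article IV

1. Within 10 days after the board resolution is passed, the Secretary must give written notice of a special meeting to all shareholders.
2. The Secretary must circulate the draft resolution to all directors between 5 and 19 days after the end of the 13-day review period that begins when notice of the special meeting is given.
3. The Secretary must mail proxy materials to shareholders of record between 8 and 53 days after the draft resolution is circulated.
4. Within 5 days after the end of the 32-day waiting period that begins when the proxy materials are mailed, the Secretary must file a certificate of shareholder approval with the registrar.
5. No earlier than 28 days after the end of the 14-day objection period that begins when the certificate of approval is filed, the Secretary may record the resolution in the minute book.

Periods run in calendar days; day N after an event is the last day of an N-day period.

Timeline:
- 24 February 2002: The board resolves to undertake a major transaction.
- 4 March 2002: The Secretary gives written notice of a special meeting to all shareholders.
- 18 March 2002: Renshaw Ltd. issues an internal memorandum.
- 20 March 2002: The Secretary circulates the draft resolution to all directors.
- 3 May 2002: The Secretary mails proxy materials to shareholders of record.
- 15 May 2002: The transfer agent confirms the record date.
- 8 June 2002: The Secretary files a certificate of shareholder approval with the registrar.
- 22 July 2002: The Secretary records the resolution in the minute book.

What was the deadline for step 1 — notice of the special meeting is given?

6 March 2002

Step 1 runs from 24 February 2002, when the board resolution is passed. 10 days after 24 February 2002 is 6 March 2002.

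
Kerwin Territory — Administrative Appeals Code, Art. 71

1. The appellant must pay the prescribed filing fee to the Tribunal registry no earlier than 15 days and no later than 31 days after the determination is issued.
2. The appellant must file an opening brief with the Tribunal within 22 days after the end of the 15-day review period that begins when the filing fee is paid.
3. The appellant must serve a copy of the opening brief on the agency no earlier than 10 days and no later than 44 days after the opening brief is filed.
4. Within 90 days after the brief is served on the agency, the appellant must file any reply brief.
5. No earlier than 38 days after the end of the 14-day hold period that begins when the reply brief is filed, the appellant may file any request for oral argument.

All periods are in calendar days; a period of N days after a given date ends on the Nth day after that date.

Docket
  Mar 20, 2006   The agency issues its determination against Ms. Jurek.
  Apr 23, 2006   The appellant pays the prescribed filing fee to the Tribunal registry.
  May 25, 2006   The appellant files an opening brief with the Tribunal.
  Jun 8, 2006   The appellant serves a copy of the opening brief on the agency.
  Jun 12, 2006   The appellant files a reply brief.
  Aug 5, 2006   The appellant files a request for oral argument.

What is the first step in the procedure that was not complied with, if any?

Step 1

(1) the permitted window runs from Mar 20, 2006 + 15 = Apr 4, 2006 to Mar 20, 2006 + 31 = Apr 20, 2006; done Apr 23, 2006 — 3 days after the window closed.
No need to go further; step 1 was not satisfied.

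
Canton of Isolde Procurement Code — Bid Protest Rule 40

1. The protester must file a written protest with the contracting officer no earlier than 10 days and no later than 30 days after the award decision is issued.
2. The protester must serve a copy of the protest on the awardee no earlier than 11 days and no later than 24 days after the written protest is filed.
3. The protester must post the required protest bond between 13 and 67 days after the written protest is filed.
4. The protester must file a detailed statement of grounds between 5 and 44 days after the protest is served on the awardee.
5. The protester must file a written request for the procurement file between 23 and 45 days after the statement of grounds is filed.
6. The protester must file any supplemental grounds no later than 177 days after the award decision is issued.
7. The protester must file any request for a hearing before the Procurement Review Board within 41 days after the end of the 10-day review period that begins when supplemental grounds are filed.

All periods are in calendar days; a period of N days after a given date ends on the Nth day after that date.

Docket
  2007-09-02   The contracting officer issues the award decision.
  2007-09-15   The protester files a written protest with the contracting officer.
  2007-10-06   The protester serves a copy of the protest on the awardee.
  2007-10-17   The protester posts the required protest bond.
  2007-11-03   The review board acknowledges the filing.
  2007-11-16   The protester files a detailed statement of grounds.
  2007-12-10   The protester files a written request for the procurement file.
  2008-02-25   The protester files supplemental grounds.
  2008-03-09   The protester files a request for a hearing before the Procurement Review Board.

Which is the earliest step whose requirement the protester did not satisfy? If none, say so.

None — every step was satisfied

Step 1 — 10 and 30 days from 2007-09-02 (when the award decision is issued) are 2007-09-12 and 2007-10-02 respectively; done 2007-09-15 — within the window.
Step 2 — 11 and 24 days from 2007-09-15 (when the written protest is filed) are 2007-09-26 and 2007-10-09 respectively; done 2007-10-06, which is between those dates.
Step 3 — 13 and 67 days from 2007-09-15 (when the written protest is filed) are 2007-09-28 and 2007-11-21 respectively; done 2007-10-17 — within the window.
Step 4 — 5 and 44 days from 2007-10-06 (when the protest is served on the awardee) are 2007-10-11 and 2007-11-19 respectively; done 2007-11-16 — within the window.
Step 5 — 23 and 45 days from 2007-11-16 (when the statement of grounds is filed) are 2007-12-09 and 2007-12-31 respectively; done 2007-12-10, which is between those dates.
Step 6 — counting 177 days from 2007-09-02 (when the award decision is issued) gives a deadline of 2008-02-26; 2008-02-25 is within that limit.
Step 7 — counting 41 days from 2008-03-06 (end of the 10-day review period, which began when supplemental grounds are filed on 2008-02-25) gives a deadline of 2008-04-16; completed 2008-03-09, before the deadline.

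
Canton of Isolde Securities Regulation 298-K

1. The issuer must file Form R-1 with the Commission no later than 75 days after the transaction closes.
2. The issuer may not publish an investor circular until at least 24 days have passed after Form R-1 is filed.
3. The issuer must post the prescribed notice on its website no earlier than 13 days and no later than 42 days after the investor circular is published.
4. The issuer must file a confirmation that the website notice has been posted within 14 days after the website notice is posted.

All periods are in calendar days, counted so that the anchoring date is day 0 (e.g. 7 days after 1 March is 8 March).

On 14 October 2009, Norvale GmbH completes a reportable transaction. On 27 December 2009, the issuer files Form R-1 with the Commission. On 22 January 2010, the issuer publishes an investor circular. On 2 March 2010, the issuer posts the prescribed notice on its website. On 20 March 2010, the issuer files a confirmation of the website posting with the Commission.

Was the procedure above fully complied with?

Step 1 — counting 75 days from 14 October 2009 (when the transaction closes) gives a deadline of 28 December 2009; 27 December 2009 is within that limit.
Step 2 — must wait 24 days from 27 December 2009 (when Form R-1 is filed), so not before 20 January 2010; done 22 January 2010, after the minimum wait.
Step 3 — 13 and 42 days from 22 January 2010 (when the investor circular is published) are 4 February 2010 and 5 March 2010 respectively; done 2 March 2010, which is between those dates.
Step 4 — counting 14 days from 2 March 2010 (when the website notice is posted) gives a deadline of 16 March 2010; 20 March 2010 misses that deadline by 4 days.
That is the first point of non-compliance.

No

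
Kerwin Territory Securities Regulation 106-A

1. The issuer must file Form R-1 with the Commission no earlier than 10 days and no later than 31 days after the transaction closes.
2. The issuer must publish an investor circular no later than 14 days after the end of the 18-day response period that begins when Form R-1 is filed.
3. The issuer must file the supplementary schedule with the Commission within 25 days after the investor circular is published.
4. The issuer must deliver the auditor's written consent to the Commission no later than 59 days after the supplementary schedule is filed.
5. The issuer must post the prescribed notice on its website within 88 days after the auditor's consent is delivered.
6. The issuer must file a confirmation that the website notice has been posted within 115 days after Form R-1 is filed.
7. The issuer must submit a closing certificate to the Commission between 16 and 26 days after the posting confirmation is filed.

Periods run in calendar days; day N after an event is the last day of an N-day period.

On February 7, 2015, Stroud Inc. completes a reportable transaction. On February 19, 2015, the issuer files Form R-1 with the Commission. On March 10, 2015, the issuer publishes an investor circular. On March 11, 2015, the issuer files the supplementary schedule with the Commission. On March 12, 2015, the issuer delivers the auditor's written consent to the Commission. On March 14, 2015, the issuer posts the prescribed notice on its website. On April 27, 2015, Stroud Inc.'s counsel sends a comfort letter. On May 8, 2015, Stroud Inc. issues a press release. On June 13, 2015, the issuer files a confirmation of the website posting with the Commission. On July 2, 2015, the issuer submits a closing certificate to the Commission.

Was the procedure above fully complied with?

Step 1: the window is 10–31 days after February 7, 2015 (when the transaction closes), so February 17, 2015 through March 10, 2015; done February 19, 2015 — within the window.
Step 2: 14 days after March 9, 2015 (end of the 18-day response period, which began when Form R-1 is filed on February 19, 2015) is March 23, 2015; March 10, 2015 is within that limit.
Step 3: 25 days after March 10, 2015 (when the investor circular is published) is April 4, 2015; March 11, 2015 is within that limit.
Step 4: 59 days after March 11, 2015 (when the supplementary schedule is filed) is May 9, 2015; done March 12, 2015 — timely.
Step 5: 88 days after March 12, 2015 (when the auditor's consent is delivered) is June 8, 2015; done March 14, 2015 — timely.
Step 6: 115 days after February 19, 2015 (when Form R-1 is filed) is June 14, 2015; done June 13, 2015 — timely.
Step 7: the window is 16–26 days after June 13, 2015 (when the posting confirmation is filed), so June 29, 2015 through July 9, 2015; done July 2, 2015, which is between those dates.

Yes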